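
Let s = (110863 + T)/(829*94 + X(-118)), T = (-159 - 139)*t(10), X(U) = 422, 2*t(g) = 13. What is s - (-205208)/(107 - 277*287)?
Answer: -25797859/21597932 ≈ -1.1945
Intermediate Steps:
t(g) = 13/2 (t(g) = (½)*13 = 13/2)
T = -1937 (T = (-159 - 139)*(13/2) = -298*13/2 = -1937)
s = 54463/39174 (s = (110863 - 1937)/(829*94 + 422) = 108926/(77926 + 422) = 108926/78348 = 108926*(1/78348) = 54463/39174 ≈ 1.3903)
s - (-205208)/(107 - 277*287) = 54463/39174 - (-205208)/(107 - 277*287) = 54463/39174 - (-205208)/(107 - 79499) = 54463/39174 - (-205208)/(-79392) = 54463/39174 - (-205208)*(-1)/79392 = 54463/39174 - 1*25651/9924 = 54463/39174 - 25651/9924 = -25797859/21597932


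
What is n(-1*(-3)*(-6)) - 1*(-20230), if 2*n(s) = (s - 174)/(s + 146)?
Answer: 80917/4 ≈ 20229.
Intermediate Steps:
n(s) = (-174 + s)/(2*(146 + s)) (n(s) = ((s - 174)/(s + 146))/2 = ((-174 + s)/(146 + s))/2 = (-174 + s)/(2*(146 + s)))
n(-1*(-3)*(-6)) - 1*(-20230) = (-174 - 1*(-3)*(-6))/(2*(146 - 1*(-3)*(-6))) - 1*(-20230) = (-174 + 3*(-6))/(2*(146 + 3*(-6))) + 20230 = (-174 - 18)/(2*(146 - 18)) + 20230 = (1/2)*(-192)/128 + 20230 = (1/2)*(1/128)*(-192) + 20230 = -3/4 + 20230 = 80917/4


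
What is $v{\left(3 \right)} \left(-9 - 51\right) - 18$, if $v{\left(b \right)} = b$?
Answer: $-198$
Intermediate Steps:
$v{\left(3 \right)} \left(-9 - 51\right) - 18 = 3 \left(-9 - 51\right) - 18 = 3 \left(-60\right) - 18 = -180 - 18 = -198$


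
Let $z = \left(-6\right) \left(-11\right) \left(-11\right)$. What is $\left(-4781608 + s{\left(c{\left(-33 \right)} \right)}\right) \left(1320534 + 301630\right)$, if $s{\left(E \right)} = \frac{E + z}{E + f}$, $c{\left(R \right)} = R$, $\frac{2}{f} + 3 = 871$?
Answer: $- \frac{111081051992880968}{14321} \approx -7.7565 \cdot 10^{12}$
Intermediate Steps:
$f = \frac{1}{434}$ ($f = \frac{2}{-3 + 871} = \frac{2}{868} = 2 \cdot \frac{1}{868} = \frac{1}{434} \approx 0.0023041$)
$z = -726$ ($z = 66 \left(-11\right) = -726$)
$s{\left(E \right)} = \frac{-726 + E}{\frac{1}{434} + E}$ ($s{\left(E \right)} = \frac{E - 726}{E + \frac{1}{434}} = \frac{-726 + E}{\frac{1}{434} + E}$)
$\left(-4781608 + s{\left(c{\left(-33 \right)} \right)}\right) \left(1320534 + 301630\right) = \left(-4781608 + \frac{434 \left(-726 - 33\right)}{1 + 434 \left(-33\right)}\right) \left(1320534 + 301630\right) = \left(-4781608 + 434 \frac{1}{1 - 14322} \left(-759\right)\right) 1622164 = \left(-4781608 + 434 \frac{1}{-14321} \left(-759\right)\right) 1622164 = \left(-4781608 + 434 \left(- \frac{1}{14321}\right) \left(-759\right)\right) 1622164 = \left(-4781608 + \frac{329406}{14321}\right) 1622164 = \left(- \frac{68477078762}{14321}\right) 1622164 = - \frac{111081051992880968}{14321}$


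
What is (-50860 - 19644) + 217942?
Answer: 147438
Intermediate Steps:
(-50860 - 19644) + 217942 = -70504 + 217942 = 147438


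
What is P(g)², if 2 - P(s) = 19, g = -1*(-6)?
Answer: 289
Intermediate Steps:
g = 6
P(s) = -17 (P(s) = 2 - 1*19 = 2 - 19 = -17)
P(g)² = (-17)² = 289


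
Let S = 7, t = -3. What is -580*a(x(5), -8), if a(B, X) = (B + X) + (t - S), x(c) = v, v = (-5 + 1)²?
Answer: 1160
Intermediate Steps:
v = 16 (v = (-4)² = 16)
x(c) = 16
a(B, X) = -10 + B + X (a(B, X) = (B + X) + (-3 - 1*7) = (B + X) + (-3 - 7) = (B + X) - 10 = -10 + B + X)
-580*a(x(5), -8) = -580*(-10 + 16 - 8) = -580*(-2) = 1160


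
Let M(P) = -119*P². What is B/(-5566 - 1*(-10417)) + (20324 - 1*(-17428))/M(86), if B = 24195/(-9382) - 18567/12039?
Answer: -83709339536411/1913640883526526 ≈ -0.043743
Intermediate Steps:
B = -155159733/37649966 (B = 24195*(-1/9382) - 18567*1/12039 = -24195/9382 - 6189/4013 = -155159733/37649966 ≈ -4.1211)
B/(-5566 - 1*(-10417)) + (20324 - 1*(-17428))/M(86) = -155159733/(37649966*(-5566 - 1*(-10417))) + (20324 - 1*(-17428))/((-119*86²)) = -155159733/(37649966*(-5566 + 10417)) + (20324 + 17428)/((-119*7396)) = -155159733/37649966/4851 + 37752/(-880124) = -155159733/37649966*1/4851 + 37752*(-1/880124) = -51719911/60879995022 - 9438/220031 = -83709339536411/1913640883526526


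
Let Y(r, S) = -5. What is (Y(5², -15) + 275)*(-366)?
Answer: -98820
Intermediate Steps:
(Y(5², -15) + 275)*(-366) = (-5 + 275)*(-366) = 270*(-366) = -98820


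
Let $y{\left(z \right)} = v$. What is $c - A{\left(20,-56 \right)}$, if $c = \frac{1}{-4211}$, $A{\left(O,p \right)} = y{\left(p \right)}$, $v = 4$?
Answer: $- \frac{16845}{4211} \approx -4.0002$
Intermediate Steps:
$y{\left(z \right)} = 4$
$A{\left(O,p \right)} = 4$
$c = - \frac{1}{4211} \approx -0.00023747$
$c - A{\left(20,-56 \right)} = - \frac{1}{4211} - 4 = - \frac{16845}{4211}$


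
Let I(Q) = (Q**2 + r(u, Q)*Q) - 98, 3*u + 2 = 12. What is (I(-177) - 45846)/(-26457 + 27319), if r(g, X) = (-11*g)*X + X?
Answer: -566008/431 ≈ -1313.2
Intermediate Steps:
u = 10/3 (u = -2/3 + (1/3)*12 = -2/3 + 4 = 10/3 ≈ 3.3333)
r(g, X) = X - 11*X*g (r(g, X) = -11*X*g + X = X - 11*X*g)
I(Q) = -98 - 104*Q**2/3 (I(Q) = (Q**2 + (Q*(1 - 11*10/3))*Q) - 98 = (Q**2 + (Q*(1 - 110/3))*Q) - 98 = (Q**2 + (Q*(-107/3))*Q) - 98 = (Q**2 + (-107*Q/3)*Q) - 98 = (Q**2 - 107*Q**2/3) - 98 = -104*Q**2/3 - 98 = -98 - 104*Q**2/3)
(I(-177) - 45846)/(-26457 + 27319) = ((-98 - 104/3*(-177)**2) - 45846)/(-26457 + 27319) = ((-98 - 104/3*31329) - 45846)/862 = ((-98 - 1086072) - 45846)*(1/862) = (-1086170 - 45846)*(1/862) = -1132016*1/862 = -566008/431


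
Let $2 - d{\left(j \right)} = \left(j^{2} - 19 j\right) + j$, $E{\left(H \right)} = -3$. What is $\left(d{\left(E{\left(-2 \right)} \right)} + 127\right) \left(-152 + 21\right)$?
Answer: $-8646$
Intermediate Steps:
$d{\left(j \right)} = 2 - j^{2} + 18 j$ ($d{\left(j \right)} = 2 - \left(\left(j^{2} - 19 j\right) + j\right) = 2 - \left(j^{2} - 18 j\right) = 2 - j^{2} + 18 j$)
$\left(d{\left(E{\left(-2 \right)} \right)} + 127\right) \left(-152 + 21\right) = \left(\left(2 - \left(-3\right)^{2} + 18 \left(-3\right)\right) + 127\right) \left(-152 + 21\right) = \left(\left(2 - 9 - 54\right) + 127\right) \left(-131\right) = \left(-61 + 127\right) \left(-131\right) = 66 \left(-131\right) = -8646$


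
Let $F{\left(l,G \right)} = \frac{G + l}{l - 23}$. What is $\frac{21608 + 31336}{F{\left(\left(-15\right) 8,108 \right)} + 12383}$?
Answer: $\frac{7570992}{1770781} \approx 4.2755$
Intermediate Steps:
$F{\left(l,G \right)} = \frac{G + l}{-23 + l}$
$\frac{21608 + 31336}{F{\left(\left(-15\right) 8,108 \right)} + 12383} = \frac{21608 + 31336}{\frac{108 - 120}{-23 - 120} + 12383} = \frac{52944}{\frac{108 - 120}{-23 - 120} + 12383} = \frac{52944}{\frac{1}{-143} \left(-12\right) + 12383} = \frac{52944}{\left(- \frac{1}{143}\right) \left(-12\right) + 12383} = \frac{52944}{\frac{12}{143} + 12383} = \frac{52944}{\frac{1770781}{143}} = 52944 \cdot \frac{143}{1770781} = \frac{7570992}{1770781}$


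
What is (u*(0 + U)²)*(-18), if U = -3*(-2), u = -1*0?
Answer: 0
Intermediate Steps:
u = 0
U = 6
(u*(0 + U)²)*(-18) = (0*(0 + 6)²)*(-18) = (0*6²)*(-18) = (0*36)*(-18) = 0*(-18) = 0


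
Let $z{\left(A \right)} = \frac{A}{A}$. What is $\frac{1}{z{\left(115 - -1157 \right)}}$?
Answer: $1$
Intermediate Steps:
$z{\left(A \right)} = 1$
$\frac{1}{z{\left(115 - -1157 \right)}} = 1^{-1} = 1$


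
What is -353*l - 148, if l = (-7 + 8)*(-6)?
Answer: 1970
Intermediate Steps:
l = -6 (l = 1*(-6) = -6)
-353*l - 148 = -353*(-6) - 148 = 2118 - 148 = 1970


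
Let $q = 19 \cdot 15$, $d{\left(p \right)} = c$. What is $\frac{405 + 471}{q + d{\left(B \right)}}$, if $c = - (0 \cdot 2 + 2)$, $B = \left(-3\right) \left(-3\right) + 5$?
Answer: $\frac{876}{283} \approx 3.0954$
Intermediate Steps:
$B = 14$ ($B = 9 + 5 = 14$)
$c = -2$ ($c = - (0 + 2) = \left(-1\right) 2 = -2$)
$d{\left(p \right)} = -2$
$q = 285$
$\frac{405 + 471}{q + d{\left(B \right)}} = \frac{405 + 471}{285 - 2} = \frac{876}{283}$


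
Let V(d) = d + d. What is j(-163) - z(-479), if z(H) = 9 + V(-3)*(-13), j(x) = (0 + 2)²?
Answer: -83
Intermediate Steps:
j(x) = 4 (j(x) = 2² = 4)
V(d) = 2*d
z(H) = 87 (z(H) = 9 + (2*(-3))*(-13) = 9 - 6*(-13) = 9 + 78 = 87)
j(-163) - z(-479) = 4 - 1*87 = 4 - 87 = -83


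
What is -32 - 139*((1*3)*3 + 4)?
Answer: -1839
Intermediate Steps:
-32 - 139*((1*3)*3 + 4) = -32 - 139*(3*3 + 4) = -32 - 139*(9 + 4) = -32 - 139*13 = -32 - 1807 = -1839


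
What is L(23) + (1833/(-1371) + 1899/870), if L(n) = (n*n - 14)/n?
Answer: 70831043/3048190 ≈ 23.237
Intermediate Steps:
L(n) = (-14 + n²)/n (L(n) = (n² - 14)/n = (-14 + n²)/n)
L(23) + (1833/(-1371) + 1899/870) = (23 - 14/23) + (1833/(-1371) + 1899/870) = (23 - 14*1/23) + (1833*(-1/1371) + 1899*(1/870)) = (23 - 14/23) + (-611/457 + 633/290) = 515/23 + 112091/132530 = 70831043/3048190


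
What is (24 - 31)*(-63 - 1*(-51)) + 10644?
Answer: 10728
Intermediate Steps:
(24 - 31)*(-63 - 1*(-51)) + 10644 = -7*(-63 + 51) + 10644 = -7*(-12) + 10644 = 84 + 10644 = 10728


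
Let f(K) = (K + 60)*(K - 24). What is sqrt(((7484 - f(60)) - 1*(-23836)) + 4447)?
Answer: sqrt(31447) ≈ 177.33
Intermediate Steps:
f(K) = (-24 + K)*(60 + K) (f(K) = (60 + K)*(-24 + K) = (-24 + K)*(60 + K))
sqrt(((7484 - f(60)) - 1*(-23836)) + 4447) = sqrt(((7484 - (-1440 + 60**2 + 36*60)) - 1*(-23836)) + 4447) = sqrt(((7484 - (-1440 + 3600 + 2160)) + 23836) + 4447) = sqrt(((7484 - 1*4320) + 23836) + 4447) = sqrt(((7484 - 4320) + 23836) + 4447) = sqrt((3164 + 23836) + 4447) = sqrt(27000 + 4447) = sqrt(31447)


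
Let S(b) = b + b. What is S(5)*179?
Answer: 1790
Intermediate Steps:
S(b) = 2*b
S(5)*179 = (2*5)*179 = 10*179 = 1790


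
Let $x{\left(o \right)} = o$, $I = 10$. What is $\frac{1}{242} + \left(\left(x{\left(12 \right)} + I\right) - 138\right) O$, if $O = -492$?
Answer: $\frac{13811425}{242} \approx 57072.0$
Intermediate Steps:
$\frac{1}{242} + \left(\left(x{\left(12 \right)} + I\right) - 138\right) O = \frac{1}{242} + \left(\left(12 + 10\right) - 138\right) \left(-492\right) = \frac{1}{242} + \left(22 - 138\right) \left(-492\right) = \frac{1}{242} - -57072 = \frac{1}{242} + 57072 = \frac{13811425}{242}$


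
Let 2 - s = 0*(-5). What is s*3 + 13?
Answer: 19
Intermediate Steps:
s = 2 (s = 2 - 0*(-5) = 2 - 1*0 = 2 + 0 = 2)
s*3 + 13 = 2*3 + 13 = 6 + 13 = 19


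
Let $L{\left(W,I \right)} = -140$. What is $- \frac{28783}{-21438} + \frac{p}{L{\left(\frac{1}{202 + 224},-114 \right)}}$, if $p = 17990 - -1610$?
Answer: $- \frac{2972537}{21438} \approx -138.66$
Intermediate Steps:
$p = 19600$ ($p = 17990 + 1610 = 19600$)
$- \frac{28783}{-21438} + \frac{p}{L{\left(\frac{1}{202 + 224},-114 \right)}} = - \frac{28783}{-21438} + \frac{19600}{-140} = \left(-28783\right) \left(- \frac{1}{21438}\right) + 19600 \left(- \frac{1}{140}\right) = \frac{28783}{21438} - 140 = - \frac{2972537}{21438}$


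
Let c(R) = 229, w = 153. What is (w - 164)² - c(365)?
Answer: -108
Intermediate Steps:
(w - 164)² - c(365) = (153 - 164)² - 1*229 = (-11)² - 229 = 121 - 229 = -108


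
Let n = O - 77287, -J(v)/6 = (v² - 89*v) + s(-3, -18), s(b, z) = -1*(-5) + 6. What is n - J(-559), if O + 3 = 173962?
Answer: 2270130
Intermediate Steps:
s(b, z) = 11 (s(b, z) = 5 + 6 = 11)
O = 173959 (O = -3 + 173962 = 173959)
J(v) = -66 - 6*v² + 534*v (J(v) = -6*((v² - 89*v) + 11) = -6*(11 + v² - 89*v) = -66 - 6*v² + 534*v)
n = 96672 (n = 173959 - 77287 = 96672)
n - J(-559) = 96672 - (-66 - 6*(-559)² + 534*(-559)) = 96672 - (-66 - 6*312481 - 298506) = 96672 - (-66 - 1874886 - 298506) = 96672 - 1*(-2173458) = 96672 + 2173458 = 2270130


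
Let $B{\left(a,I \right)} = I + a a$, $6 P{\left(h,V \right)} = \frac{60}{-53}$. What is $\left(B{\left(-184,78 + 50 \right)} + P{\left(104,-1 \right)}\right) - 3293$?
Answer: $\frac{1626613}{53} \approx 30691.0$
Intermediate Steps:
$P{\left(h,V \right)} = - \frac{10}{53}$ ($P{\left(h,V \right)} = \frac{60 \frac{1}{-53}}{6} = \frac{60 \left(- \frac{1}{53}\right)}{6} = \frac{1}{6} \left(- \frac{60}{53}\right) = - \frac{10}{53}$)
$B{\left(a,I \right)} = I + a^{2}$
$\left(B{\left(-184,78 + 50 \right)} + P{\left(104,-1 \right)}\right) - 3293 = \left(\left(\left(78 + 50\right) + \left(-184\right)^{2}\right) - \frac{10}{53}\right) - 3293 = \left(\left(128 + 33856\right) - \frac{10}{53}\right) - 3293 = \left(33984 - \frac{10}{53}\right) - 3293 = \frac{1801142}{53} - 3293 = \frac{1626613}{53}$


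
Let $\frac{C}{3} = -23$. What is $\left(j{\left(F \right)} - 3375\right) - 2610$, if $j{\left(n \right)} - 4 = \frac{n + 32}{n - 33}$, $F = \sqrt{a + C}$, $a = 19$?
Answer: $- \frac{6813365}{1139} - \frac{325 i \sqrt{2}}{1139} \approx -5981.9 - 0.40353 i$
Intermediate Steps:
$C = -69$ ($C = 3 \left(-23\right) = -69$)
$F = 5 i \sqrt{2}$ ($F = \sqrt{19 - 69} = \sqrt{-50} = 5 i \sqrt{2} \approx 7.0711 i$)
$j{\left(n \right)} = 4 + \frac{32 + n}{-33 + n}$ ($j{\left(n \right)} = 4 + \frac{n + 32}{n - 33} = 4 + \frac{32 + n}{-33 + n}$)
$\left(j{\left(F \right)} - 3375\right) - 2610 = \left(\frac{5 \left(-20 + 5 i \sqrt{2}\right)}{-33 + 5 i \sqrt{2}} - 3375\right) - 2610 = \left(-3375 + \frac{5 \left(-20 + 5 i \sqrt{2}\right)}{-33 + 5 i \sqrt{2}}\right) - 2610 = -5985 + \frac{5 \left(-20 + 5 i \sqrt{2}\right)}{-33 + 5 i \sqrt{2}}$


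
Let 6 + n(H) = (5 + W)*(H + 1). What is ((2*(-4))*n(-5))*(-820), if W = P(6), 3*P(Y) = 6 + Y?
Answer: -275520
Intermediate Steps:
P(Y) = 2 + Y/3 (P(Y) = (6 + Y)/3 = 2 + Y/3)
W = 4 (W = 2 + (⅓)*6 = 2 + 2 = 4)
n(H) = 3 + 9*H (n(H) = -6 + (5 + 4)*(H + 1) = -6 + 9*(1 + H) = -6 + (9 + 9*H) = 3 + 9*H)
((2*(-4))*n(-5))*(-820) = ((2*(-4))*(3 + 9*(-5)))*(-820) = -8*(3 - 45)*(-820) = -8*(-42)*(-820) = 336*(-820) = -275520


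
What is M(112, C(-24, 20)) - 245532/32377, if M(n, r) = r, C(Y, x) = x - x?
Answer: -245532/32377 ≈ -7.5835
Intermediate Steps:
C(Y, x) = 0
M(112, C(-24, 20)) - 245532/32377 = 0 - 245532/32377 = -245532/32377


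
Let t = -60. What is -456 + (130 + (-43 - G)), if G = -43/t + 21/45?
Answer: -22211/60 ≈ -370.18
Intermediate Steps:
G = 71/60 (G = -43/(-60) + 21/45 = -43*(-1/60) + 21*(1/45) = 43/60 + 7/15 = 71/60 ≈ 1.1833)
-456 + (130 + (-43 - G)) = -456 + (130 + (-43 - 1*71/60)) = -456 + (130 + (-43 - 71/60)) = -456 + (130 - 2651/60) = -456 + 5149/60 = -22211/60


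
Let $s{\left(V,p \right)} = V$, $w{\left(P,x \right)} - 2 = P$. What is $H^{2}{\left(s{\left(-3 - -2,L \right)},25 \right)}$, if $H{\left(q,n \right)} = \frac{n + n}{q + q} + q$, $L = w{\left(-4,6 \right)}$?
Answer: $676$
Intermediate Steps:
$w{\left(P,x \right)} = 2 + P$
$L = -2$ ($L = 2 - 4 = -2$)
$H{\left(q,n \right)} = q + \frac{n}{q}$ ($H{\left(q,n \right)} = \frac{2 n}{2 q} + q = 2 n \frac{1}{2 q} + q = \frac{n}{q} + q = q + \frac{n}{q}$)
$H^{2}{\left(s{\left(-3 - -2,L \right)},25 \right)} = \left(\left(-3 - -2\right) + \frac{25}{-3 - -2}\right)^{2} = \left(\left(-3 + 2\right) + \frac{25}{-3 + 2}\right)^{2} = \left(-1 + \frac{25}{-1}\right)^{2} = \left(-1 + 25 \left(-1\right)\right)^{2} = \left(-1 - 25\right)^{2} = \left(-26\right)^{2} = 676$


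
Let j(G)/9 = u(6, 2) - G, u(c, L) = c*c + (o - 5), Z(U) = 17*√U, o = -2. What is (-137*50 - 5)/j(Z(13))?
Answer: 66265/8748 + 38845*√13/8748 ≈ 23.585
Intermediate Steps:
u(c, L) = -7 + c² (u(c, L) = c*c + (-2 - 5) = c² - 7 = -7 + c²)
j(G) = 261 - 9*G (j(G) = 9*((-7 + 6²) - G) = 9*((-7 + 36) - G) = 9*(29 - G) = 261 - 9*G)
(-137*50 - 5)/j(Z(13)) = (-137*50 - 5)/(261 - 153*√13) = (-6850 - 5)/(261 - 153*√13) = -6855/(261 - 153*√13)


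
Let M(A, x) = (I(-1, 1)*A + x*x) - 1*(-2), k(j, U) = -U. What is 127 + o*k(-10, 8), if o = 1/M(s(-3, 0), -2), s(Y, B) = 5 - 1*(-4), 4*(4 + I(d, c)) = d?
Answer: 16415/129 ≈ 127.25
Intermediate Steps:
I(d, c) = -4 + d/4
s(Y, B) = 9 (s(Y, B) = 5 + 4 = 9)
M(A, x) = 2 + x² - 17*A/4 (M(A, x) = ((-4 + (¼)*(-1))*A + x*x) - 1*(-2) = ((-4 - ¼)*A + x²) + 2 = (-17*A/4 + x²) + 2 = (x² - 17*A/4) + 2 = 2 + x² - 17*A/4)
o = -4/129 (o = 1/(2 + (-2)² - 17/4*9) = 1/(2 + 4 - 153/4) = 1/(-129/4) = -4/129 ≈ -0.031008)
127 + o*k(-10, 8) = 127 - (-4)*8/129 = 127 - 4/129*(-8) = 127 + 32/129 = 16415/129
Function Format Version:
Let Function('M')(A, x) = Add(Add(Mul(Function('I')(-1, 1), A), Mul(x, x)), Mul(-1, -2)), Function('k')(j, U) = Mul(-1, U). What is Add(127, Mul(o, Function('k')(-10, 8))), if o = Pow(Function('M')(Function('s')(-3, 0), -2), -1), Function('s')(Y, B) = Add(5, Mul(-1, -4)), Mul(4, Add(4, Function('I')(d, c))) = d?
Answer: Rational(16415, 129) ≈ 127.25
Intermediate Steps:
Function('I')(d, c) = Add(-4, Mul(Rational(1, 4), d))
Function('s')(Y, B) = 9 (Function('s')(Y, B) = Add(5, 4) = 9)
Function('M')(A, x) = Add(2, Pow(x, 2), Mul(Rational(-17, 4), A)) (Function('M')(A, x) = Add(Add(Mul(Add(-4, Mul(Rational(1, 4), -1)), A), Mul(x, x)), Mul(-1, -2)) = Add(Add(Mul(Add(-4, Rational(-1, 4)), A), Pow(x, 2)), 2) = Add(Add(Mul(Rational(-17, 4), A), Pow(x, 2)), 2) = Add(Add(Pow(x, 2), Mul(Rational(-17, 4), A)), 2) = Add(2, Pow(x, 2), Mul(Rational(-17, 4), A)))
o = Rational(-4, 129) (o = Pow(Add(2, Pow(-2, 2), Mul(Rational(-17, 4), 9)), -1) = Pow(Add(2, 4, Rational(-153, 4)), -1) = Pow(Rational(-129, 4), -1) = Rational(-4, 129) ≈ -0.031008)
Add(127, Mul(o, Function('k')(-10, 8))) = Add(127, Mul(Rational(-4, 129), Mul(-1, 8))) = Add(127, Mul(Rational(-4, 129), -8)) = Add(127, Rational(32, 129)) = Rational(16415, 129)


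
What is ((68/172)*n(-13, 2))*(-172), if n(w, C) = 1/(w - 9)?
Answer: 34/11 ≈ 3.0909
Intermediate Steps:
n(w, C) = 1/(-9 + w)
((68/172)*n(-13, 2))*(-172) = ((68/172)/(-9 - 13))*(-172) = ((68*(1/172))/(-22))*(-172) = ((17/43)*(-1/22))*(-172) = -17/946*(-172) = 34/11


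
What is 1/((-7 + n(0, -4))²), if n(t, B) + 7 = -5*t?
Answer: 1/196 ≈ 0.0051020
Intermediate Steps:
n(t, B) = -7 - 5*t
1/((-7 + n(0, -4))²) = 1/((-7 + (-7 - 5*0))²) = 1/((-7 + (-7 + 0))²) = 1/((-7 - 7)²) = 1/((-14)²) = 1/196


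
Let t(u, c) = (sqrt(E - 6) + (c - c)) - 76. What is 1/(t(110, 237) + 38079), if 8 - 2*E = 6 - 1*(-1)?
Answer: 76006/2888456029 - I*sqrt(22)/2888456029 ≈ 2.6314e-5 - 1.6238e-9*I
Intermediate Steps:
E = 1/2 (E = 4 - (6 - 1*(-1))/2 = 4 - (6 + 1)/2 = 4 - 1/2*7 = 4 - 7/2 = 1/2 ≈ 0.50000)
t(u, c) = -76 + I*sqrt(22)/2 (t(u, c) = (sqrt(1/2 - 6) + (c - c)) - 76 = (sqrt(-11/2) + 0) - 76 = (I*sqrt(22)/2 + 0) - 76 = I*sqrt(22)/2 - 76 = -76 + I*sqrt(22)/2)
1/(t(110, 237) + 38079) = 1/((-76 + I*sqrt(22)/2) + 38079) = 1/(38003 + I*sqrt(22)/2)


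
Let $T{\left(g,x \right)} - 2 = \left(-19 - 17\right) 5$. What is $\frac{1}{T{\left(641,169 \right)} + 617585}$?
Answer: $\frac{1}{617407} \approx 1.6197 \cdot 10^{-6}$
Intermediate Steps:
$T{\left(g,x \right)} = -178$ ($T{\left(g,x \right)} = 2 + \left(-19 - 17\right) 5 = 2 - 180 = -178$)
$\frac{1}{T{\left(641,169 \right)} + 617585} = \frac{1}{-178 + 617585} = \frac{1}{617407}$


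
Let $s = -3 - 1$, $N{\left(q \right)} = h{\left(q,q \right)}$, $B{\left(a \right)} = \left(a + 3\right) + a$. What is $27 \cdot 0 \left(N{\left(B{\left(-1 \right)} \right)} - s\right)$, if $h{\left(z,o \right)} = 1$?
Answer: $0$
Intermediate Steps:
$B{\left(a \right)} = 3 + 2 a$ ($B{\left(a \right)} = \left(3 + a\right) + a = 3 + 2 a$)
$N{\left(q \right)} = 1$
$s = -4$ ($s = -3 - 1 = -4$)
$27 \cdot 0 \left(N{\left(B{\left(-1 \right)} \right)} - s\right) = 27 \cdot 0 \left(1 - -4\right) = 0 \left(1 + 4\right) = 0 \cdot 5 = 0$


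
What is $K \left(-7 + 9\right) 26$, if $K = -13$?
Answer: $-676$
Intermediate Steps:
$K \left(-7 + 9\right) 26 = - 13 \left(-7 + 9\right) 26 = \left(-13\right) 2 \cdot 26 = \left(-26\right) 26 = -676$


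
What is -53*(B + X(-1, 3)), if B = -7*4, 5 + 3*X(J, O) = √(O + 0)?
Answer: 4717/3 - 53*√3/3 ≈ 1541.7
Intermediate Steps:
X(J, O) = -5/3 + √O/3 (X(J, O) = -5/3 + √(O + 0)/3 = -5/3 + √O/3)
B = -28
-53*(B + X(-1, 3)) = -53*(-28 + (-5/3 + √3/3)) = -53*(-89/3 + √3/3) = 4717/3 - 53*√3/3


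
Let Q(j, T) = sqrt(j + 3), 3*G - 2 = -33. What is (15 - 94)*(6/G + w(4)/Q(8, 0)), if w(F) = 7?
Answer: 1422/31 - 553*sqrt(11)/11 ≈ -120.86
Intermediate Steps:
G = -31/3 (G = 2/3 + (1/3)*(-33) = 2/3 - 11 = -31/3 ≈ -10.333)
Q(j, T) = sqrt(3 + j)
(15 - 94)*(6/G + w(4)/Q(8, 0)) = (15 - 94)*(6/(-31/3) + 7/(sqrt(3 + 8))) = -79*(6*(-3/31) + 7/(sqrt(11))) = -79*(-18/31 + 7*(sqrt(11)/11)) = -79*(-18/31 + 7*sqrt(11)/11) = 1422/31 - 553*sqrt(11)/11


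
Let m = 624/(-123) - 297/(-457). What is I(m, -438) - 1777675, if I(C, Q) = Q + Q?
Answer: -1778551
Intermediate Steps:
m = -82879/18737 (m = 624*(-1/123) - 297*(-1/457) = -208/41 + 297/457 = -82879/18737 ≈ -4.4233)
I(C, Q) = 2*Q
I(m, -438) - 1777675 = 2*(-438) - 1777675 = -876 - 1777675 = -1778551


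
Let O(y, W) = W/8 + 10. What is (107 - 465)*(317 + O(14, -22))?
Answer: -232163/2 ≈ -1.1608e+5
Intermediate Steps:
O(y, W) = 10 + W/8 (O(y, W) = W*(⅛) + 10 = W/8 + 10 = 10 + W/8)
(107 - 465)*(317 + O(14, -22)) = (107 - 465)*(317 + (10 + (⅛)*(-22))) = -358*(317 + (10 - 11/4)) = -358*(317 + 29/4) = -358*1297/4 = -232163/2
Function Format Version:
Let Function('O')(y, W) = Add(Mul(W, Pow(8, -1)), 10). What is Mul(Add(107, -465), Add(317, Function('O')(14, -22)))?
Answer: Rational(-232163, 2) ≈ -1.1608e+5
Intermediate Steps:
Function('O')(y, W) = Add(10, Mul(Rational(1, 8), W)) (Function('O')(y, W) = Add(Mul(W, Rational(1, 8)), 10) = Add(Mul(Rational(1, 8), W), 10) = Add(10, Mul(Rational(1, 8), W)))
Mul(Add(107, -465), Add(317, Function('O')(14, -22))) = Mul(Add(107, -465), Add(317, Add(10, Mul(Rational(1, 8), -22)))) = Mul(-358, Add(317, Add(10, Rational(-11, 4)))) = Mul(-358, Add(317, Rational(29, 4))) = Mul(-358, Rational(1297, 4)) = Rational(-232163, 2)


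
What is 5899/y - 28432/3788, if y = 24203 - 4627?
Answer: -133559855/18538472 ≈ -7.2045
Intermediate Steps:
y = 19576
5899/y - 28432/3788 = 5899/19576 - 28432/3788 = 5899*(1/19576) - 28432*1/3788 = 5899/19576 - 7108/947 = -133559855/18538472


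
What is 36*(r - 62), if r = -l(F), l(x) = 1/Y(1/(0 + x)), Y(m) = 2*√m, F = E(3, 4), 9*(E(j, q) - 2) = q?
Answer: -2232 - 6*√22 ≈ -2260.1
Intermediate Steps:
E(j, q) = 2 + q/9
F = 22/9 (F = 2 + (⅑)*4 = 2 + 4/9 = 22/9 ≈ 2.4444)
l(x) = 1/(2*√(1/x)) (l(x) = 1/(2*√(1/(0 + x))) = 1/(2*√(1/x)))
r = -√22/6 (r = -1/(2*√(1/(22/9))) = -1/(2*√(9/22)) = -√22/3/2 = -√22/6 ≈ -0.78174)
36*(r - 62) = 36*(-√22/6 - 62) = 36*(-62 - √22/6) = -2232 - 6*√22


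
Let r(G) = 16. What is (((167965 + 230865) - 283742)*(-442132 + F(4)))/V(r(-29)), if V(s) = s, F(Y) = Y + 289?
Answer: -3178147927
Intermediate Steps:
F(Y) = 289 + Y
(((167965 + 230865) - 283742)*(-442132 + F(4)))/V(r(-29)) = (((167965 + 230865) - 283742)*(-442132 + (289 + 4)))/16 = ((398830 - 283742)*(-442132 + 293))*(1/16) = (115088*(-441839))*(1/16) = -50850366832*1/16 = -3178147927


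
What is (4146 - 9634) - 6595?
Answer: -12083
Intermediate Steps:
(4146 - 9634) - 6595 = -5488 - 6595 = -12083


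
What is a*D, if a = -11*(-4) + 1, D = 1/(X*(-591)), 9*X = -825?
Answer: 9/10835 ≈ 0.00083064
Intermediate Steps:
X = -275/3 (X = (⅑)*(-825) = -275/3 ≈ -91.667)
D = 1/54175 (D = 1/(-275/3*(-591)) = -3/275*(-1/591) = 1/54175 ≈ 1.8459e-5)
a = 45 (a = 44 + 1 = 45)
a*D = 45*(1/54175) = 9/10835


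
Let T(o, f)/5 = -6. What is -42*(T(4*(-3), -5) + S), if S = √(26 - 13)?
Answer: 1260 - 42*√13 ≈ 1108.6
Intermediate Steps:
S = √13 ≈ 3.6056
T(o, f) = -30 (T(o, f) = 5*(-6) = -30)
-42*(T(4*(-3), -5) + S) = -42*(-30 + √13) = 1260 - 42*√13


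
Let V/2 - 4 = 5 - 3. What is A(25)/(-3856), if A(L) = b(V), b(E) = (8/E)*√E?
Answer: -√3/2892 ≈ -0.00059891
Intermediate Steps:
V = 12 (V = 8 + 2*(5 - 3) = 8 + 2*2 = 8 + 4 = 12)
b(E) = 8/√E
A(L) = 4*√3/3 (A(L) = 8/√12 = 8*(√3/6) = 4*√3/3)
A(25)/(-3856) = (4*√3/3)/(-3856) = (4*√3/3)*(-1/3856) = -√3/2892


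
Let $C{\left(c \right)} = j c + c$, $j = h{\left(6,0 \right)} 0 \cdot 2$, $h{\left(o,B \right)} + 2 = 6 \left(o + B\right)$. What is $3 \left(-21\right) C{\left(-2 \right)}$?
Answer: $126$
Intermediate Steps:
$h{\left(o,B \right)} = -2 + 6 B + 6 o$ ($h{\left(o,B \right)} = -2 + 6 \left(o + B\right) = -2 + 6 \left(B + o\right) = -2 + \left(6 B + 6 o\right) = -2 + 6 B + 6 o$)
$j = 0$ ($j = \left(-2 + 6 \cdot 0 + 6 \cdot 6\right) 0 \cdot 2 = \left(-2 + 0 + 36\right) 0 \cdot 2 = 34 \cdot 0 \cdot 2 = 0 \cdot 2 = 0$)
$C{\left(c \right)} = c$ ($C{\left(c \right)} = 0 c + c = 0 + c = c$)
$3 \left(-21\right) C{\left(-2 \right)} = 3 \left(-21\right) \left(-2\right) = \left(-63\right) \left(-2\right) = 126$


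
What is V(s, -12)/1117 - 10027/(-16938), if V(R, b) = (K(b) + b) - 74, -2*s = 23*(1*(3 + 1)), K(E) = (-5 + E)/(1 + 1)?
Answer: 4799759/9459873 ≈ 0.50738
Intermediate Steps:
K(E) = -5/2 + E/2 (K(E) = (-5 + E)/2 = (-5 + E)*(½) = -5/2 + E/2)
s = -46 (s = -23*1*(3 + 1)/2 = -23*1*4/2 = -23*4/2 = -½*92 = -46)
V(R, b) = -153/2 + 3*b/2 (V(R, b) = ((-5/2 + b/2) + b) - 74 = (-5/2 + 3*b/2) - 74 = -153/2 + 3*b/2)
V(s, -12)/1117 - 10027/(-16938) = (-153/2 + (3/2)*(-12))/1117 - 10027/(-16938) = (-153/2 - 18)*(1/1117) - 10027*(-1/16938) = -189/2*1/1117 + 10027/16938 = -189/2234 + 10027/16938 = 4799759/9459873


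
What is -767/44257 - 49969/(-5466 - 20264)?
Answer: 2191743123/1138732610 ≈ 1.9247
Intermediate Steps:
-767/44257 - 49969/(-5466 - 20264) = -767*1/44257 - 49969/(-25730) = -767/44257 - 49969*(-1/25730) = -767/44257 + 49969/25730 = 2191743123/1138732610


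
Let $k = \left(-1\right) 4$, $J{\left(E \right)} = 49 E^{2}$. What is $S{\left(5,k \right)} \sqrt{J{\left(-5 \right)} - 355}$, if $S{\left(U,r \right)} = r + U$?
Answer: $\sqrt{870} \approx 29.496$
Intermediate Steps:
$k = -4$
$S{\left(U,r \right)} = U + r$
$S{\left(5,k \right)} \sqrt{J{\left(-5 \right)} - 355} = \left(5 - 4\right) \sqrt{49 \left(-5\right)^{2} - 355} = 1 \sqrt{49 \cdot 25 - 355} = 1 \sqrt{1225 - 355} = 1 \sqrt{870} = \sqrt{870}$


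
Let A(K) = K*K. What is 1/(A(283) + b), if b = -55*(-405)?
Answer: 1/102364 ≈ 9.7691e-6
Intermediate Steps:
A(K) = K**2
b = 22275
1/(A(283) + b) = 1/(283**2 + 22275) = 1/(80089 + 22275) = 1/102364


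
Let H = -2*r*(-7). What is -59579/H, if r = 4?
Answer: -59579/56 ≈ -1063.9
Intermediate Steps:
H = 56 (H = -2*4*(-7) = -8*(-7) = -1*(-56) = 56)
-59579/H = -59579/56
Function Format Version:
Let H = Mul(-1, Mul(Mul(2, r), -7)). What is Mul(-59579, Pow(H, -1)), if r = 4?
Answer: Rational(-59579, 56) ≈ -1063.9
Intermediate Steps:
H = 56 (H = Mul(-1, Mul(Mul(2, 4), -7)) = Mul(-1, Mul(8, -7)) = Mul(-1, -56) = 56)
Mul(-59579, Pow(H, -1)) = Mul(-59579, Pow(56, -1)) = Mul(-59579, Rational(1, 56)) = Rational(-59579, 56)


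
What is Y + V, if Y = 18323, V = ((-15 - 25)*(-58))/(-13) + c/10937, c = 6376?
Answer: 2579891511/142181 ≈ 18145.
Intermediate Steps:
V = -25290952/142181 (V = ((-15 - 25)*(-58))/(-13) + 6376/10937 = -40*(-58)*(-1/13) + 6376*(1/10937) = 2320*(-1/13) + 6376/10937 = -2320/13 + 6376/10937 = -25290952/142181 ≈ -177.88)
Y + V = 18323 - 25290952/142181 = 2579891511/142181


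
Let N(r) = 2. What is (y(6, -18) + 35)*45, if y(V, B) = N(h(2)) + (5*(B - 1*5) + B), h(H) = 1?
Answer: -4320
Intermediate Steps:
y(V, B) = -23 + 6*B (y(V, B) = 2 + (5*(B - 1*5) + B) = 2 + (5*(B - 5) + B) = 2 + (5*(-5 + B) + B) = 2 + ((-25 + 5*B) + B) = 2 + (-25 + 6*B) = -23 + 6*B)
(y(6, -18) + 35)*45 = ((-23 + 6*(-18)) + 35)*45 = ((-23 - 108) + 35)*45 = (-131 + 35)*45 = -96*45 = -4320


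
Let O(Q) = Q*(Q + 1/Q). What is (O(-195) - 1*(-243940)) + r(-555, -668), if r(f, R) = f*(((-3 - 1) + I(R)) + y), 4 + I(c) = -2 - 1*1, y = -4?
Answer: 290291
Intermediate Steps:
I(c) = -7 (I(c) = -4 + (-2 - 1*1) = -4 + (-2 - 1) = -4 - 3 = -7)
r(f, R) = -15*f (r(f, R) = f*(((-3 - 1) - 7) - 4) = f*((-4 - 7) - 4) = f*(-11 - 4) = f*(-15) = -15*f)
(O(-195) - 1*(-243940)) + r(-555, -668) = ((1 + (-195)²) - 1*(-243940)) - 15*(-555) = ((1 + 38025) + 243940) + 8325 = (38026 + 243940) + 8325 = 281966 + 8325 = 290291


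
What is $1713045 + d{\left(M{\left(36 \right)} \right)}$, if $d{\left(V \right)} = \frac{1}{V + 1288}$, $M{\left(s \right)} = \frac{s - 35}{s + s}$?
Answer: $\frac{158862654237}{92737} \approx 1.713 \cdot 10^{6}$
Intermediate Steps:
$M{\left(s \right)} = \frac{-35 + s}{2 s}$
$d{\left(V \right)} = \frac{1}{1288 + V}$
$1713045 + d{\left(M{\left(36 \right)} \right)} = 1713045 + \frac{1}{1288 + \frac{-35 + 36}{2 \cdot 36}} = 1713045 + \frac{1}{1288 + \frac{1}{2} \cdot \frac{1}{36} \cdot 1} = 1713045 + \frac{1}{1288 + \frac{1}{72}} = 1713045 + \frac{1}{\frac{92737}{72}} = 1713045 + \frac{72}{92737} = \frac{158862654237}{92737}$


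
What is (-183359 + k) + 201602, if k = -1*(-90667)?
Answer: 108910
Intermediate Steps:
k = 90667
(-183359 + k) + 201602 = (-183359 + 90667) + 201602 = -92692 + 201602 = 108910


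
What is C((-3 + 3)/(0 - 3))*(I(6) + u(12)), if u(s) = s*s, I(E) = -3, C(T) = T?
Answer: 0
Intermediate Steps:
u(s) = s**2
C((-3 + 3)/(0 - 3))*(I(6) + u(12)) = ((-3 + 3)/(0 - 3))*(-3 + 12**2) = (0/(-3))*(-3 + 144) = (0*(-1/3))*141 = 0*141 = 0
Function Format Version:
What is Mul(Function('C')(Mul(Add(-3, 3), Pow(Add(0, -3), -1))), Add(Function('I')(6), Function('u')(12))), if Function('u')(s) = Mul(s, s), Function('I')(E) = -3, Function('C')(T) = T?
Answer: 0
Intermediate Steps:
Function('u')(s) = Pow(s, 2)
Mul(Function('C')(Mul(Add(-3, 3), Pow(Add(0, -3), -1))), Add(Function('I')(6), Function('u')(12))) = Mul(Mul(Add(-3, 3), Pow(Add(0, -3), -1)), Add(-3, Pow(12, 2))) = Mul(Mul(0, Pow(-3, -1)), Add(-3, 144)) = Mul(Mul(0, Rational(-1, 3)), 141) = Mul(0, 141) = 0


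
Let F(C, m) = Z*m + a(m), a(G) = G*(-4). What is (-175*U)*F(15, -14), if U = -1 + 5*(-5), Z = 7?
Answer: -191100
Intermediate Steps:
a(G) = -4*G
U = -26 (U = -1 - 25 = -26)
F(C, m) = 3*m (F(C, m) = 7*m - 4*m = 3*m)
(-175*U)*F(15, -14) = (-175*(-26))*(3*(-14)) = 4550*(-42) = -191100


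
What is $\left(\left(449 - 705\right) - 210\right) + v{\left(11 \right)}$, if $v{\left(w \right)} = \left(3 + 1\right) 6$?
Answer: $-442$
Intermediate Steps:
$v{\left(w \right)} = 24$ ($v{\left(w \right)} = 4 \cdot 6 = 24$)
$\left(\left(449 - 705\right) - 210\right) + v{\left(11 \right)} = \left(\left(449 - 705\right) - 210\right) + 24 = \left(-256 - 210\right) + 24 = -466 + 24 = -442$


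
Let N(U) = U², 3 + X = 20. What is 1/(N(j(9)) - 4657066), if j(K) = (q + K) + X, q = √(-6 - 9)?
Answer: -I/(52*√15 + 4656405*I) ≈ -2.1476e-7 - 9.2885e-12*I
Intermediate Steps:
q = I*√15 (q = √(-15) = I*√15 ≈ 3.873*I)
X = 17 (X = -3 + 20 = 17)
j(K) = 17 + K + I*√15 (j(K) = (I*√15 + K) + 17 = (K + I*√15) + 17 = 17 + K + I*√15)
1/(N(j(9)) - 4657066) = 1/((17 + 9 + I*√15)² - 4657066) = 1/((26 + I*√15)² - 4657066) = 1/(-4657066 + (26 + I*√15)²)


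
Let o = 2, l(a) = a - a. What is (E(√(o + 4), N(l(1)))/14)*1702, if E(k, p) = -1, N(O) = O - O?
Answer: -851/7 ≈ -121.57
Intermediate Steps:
l(a) = 0
N(O) = 0
(E(√(o + 4), N(l(1)))/14)*1702 = -1/14*1702 = -851/7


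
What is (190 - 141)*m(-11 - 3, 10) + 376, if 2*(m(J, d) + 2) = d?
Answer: 523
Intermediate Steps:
m(J, d) = -2 + d/2
(190 - 141)*m(-11 - 3, 10) + 376 = (190 - 141)*(-2 + (1/2)*10) + 376 = 49*(-2 + 5) + 376 = 49*3 + 376 = 147 + 376 = 523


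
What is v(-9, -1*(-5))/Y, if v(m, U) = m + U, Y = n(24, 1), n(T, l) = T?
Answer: -1/6 ≈ -0.16667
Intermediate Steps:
Y = 24
v(m, U) = U + m
v(-9, -1*(-5))/Y = (-1*(-5) - 9)/24 = (5 - 9)*(1/24) = -4*1/24 = -1/6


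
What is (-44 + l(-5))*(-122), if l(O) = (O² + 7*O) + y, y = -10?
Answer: 7808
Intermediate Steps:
l(O) = -10 + O² + 7*O (l(O) = (O² + 7*O) - 10 = -10 + O² + 7*O)
(-44 + l(-5))*(-122) = (-44 + (-10 + (-5)² + 7*(-5)))*(-122) = (-44 + (-10 + 25 - 35))*(-122) = (-44 - 20)*(-122) = -64*(-122) = 7808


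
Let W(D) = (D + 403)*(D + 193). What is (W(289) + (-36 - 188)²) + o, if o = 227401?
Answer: 611121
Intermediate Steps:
W(D) = (193 + D)*(403 + D) (W(D) = (403 + D)*(193 + D) = (193 + D)*(403 + D))
(W(289) + (-36 - 188)²) + o = ((77779 + 289² + 596*289) + (-36 - 188)²) + 227401 = ((77779 + 83521 + 172244) + (-224)²) + 227401 = (333544 + 50176) + 227401 = 383720 + 227401 = 611121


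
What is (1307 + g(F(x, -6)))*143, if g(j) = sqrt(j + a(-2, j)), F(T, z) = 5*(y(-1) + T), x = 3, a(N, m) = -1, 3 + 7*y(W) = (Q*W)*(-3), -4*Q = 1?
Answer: 186901 + 143*sqrt(2219)/14 ≈ 1.8738e+5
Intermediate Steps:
Q = -1/4 (Q = -1/4*1 = -1/4 ≈ -0.25000)
y(W) = -3/7 + 3*W/28 (y(W) = -3/7 + (-W/4*(-3))/7 = -3/7 + (3*W/4)/7 = -3/7 + 3*W/28)
F(T, z) = -75/28 + 5*T (F(T, z) = 5*((-3/7 + (3/28)*(-1)) + T) = 5*((-3/7 - 3/28) + T) = 5*(-15/28 + T) = -75/28 + 5*T)
g(j) = sqrt(-1 + j) (g(j) = sqrt(j - 1) = sqrt(-1 + j))
(1307 + g(F(x, -6)))*143 = (1307 + sqrt(-1 + (-75/28 + 5*3)))*143 = (1307 + sqrt(-1 + (-75/28 + 15)))*143 = (1307 + sqrt(-1 + 345/28))*143 = (1307 + sqrt(317/28))*143 = (1307 + sqrt(2219)/14)*143 = 186901 + 143*sqrt(2219)/14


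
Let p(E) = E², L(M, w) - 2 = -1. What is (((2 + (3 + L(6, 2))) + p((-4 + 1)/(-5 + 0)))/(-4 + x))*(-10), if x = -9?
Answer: 318/65 ≈ 4.8923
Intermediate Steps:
L(M, w) = 1 (L(M, w) = 2 - 1 = 1)
(((2 + (3 + L(6, 2))) + p((-4 + 1)/(-5 + 0)))/(-4 + x))*(-10) = (((2 + (3 + 1)) + ((-4 + 1)/(-5 + 0))²)/(-4 - 9))*(-10) = (((2 + 4) + (-3/(-5))²)/(-13))*(-10) = -(6 + (-3*(-⅕))²)/13*(-10) = -(6 + (⅗)²)/13*(-10) = -(6 + 9/25)/13*(-10) = -1/13*159/25*(-10) = -159/325*(-10) = 318/65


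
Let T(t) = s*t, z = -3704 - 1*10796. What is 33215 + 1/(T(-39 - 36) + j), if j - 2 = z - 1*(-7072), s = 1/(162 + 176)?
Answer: 83371742207/2510063 ≈ 33215.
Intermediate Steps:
s = 1/338 ≈ 0.0029586
z = -14500 (z = -3704 - 10796 = -14500)
T(t) = t/338
j = -7426 (j = 2 + (-14500 - 1*(-7072)) = 2 + (-14500 + 7072) = 2 - 7428 = -7426)
33215 + 1/(T(-39 - 36) + j) = 33215 + 1/((-39 - 36)/338 - 7426) = 33215 + 1/((1/338)*(-75) - 7426) = 33215 + 1/(-75/338 - 7426) = 33215 + 1/(-2510063/338) = 33215 - 338/2510063 = 83371742207/2510063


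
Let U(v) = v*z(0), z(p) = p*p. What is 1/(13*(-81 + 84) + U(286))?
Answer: 1/39 ≈ 0.025641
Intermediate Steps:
z(p) = p²
U(v) = 0 (U(v) = v*0² = v*0 = 0)
1/(13*(-81 + 84) + U(286)) = 1/(13*(-81 + 84) + 0) = 1/(13*3 + 0) = 1/(39 + 0) = 1/39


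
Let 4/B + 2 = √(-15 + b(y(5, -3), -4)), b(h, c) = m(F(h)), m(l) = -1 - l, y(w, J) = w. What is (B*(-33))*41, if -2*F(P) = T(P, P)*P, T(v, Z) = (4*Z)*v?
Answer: -5412/115 - 8118*√26/115 ≈ -407.01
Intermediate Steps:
T(v, Z) = 4*Z*v
F(P) = -2*P³ (F(P) = -4*P*P*P/2 = -4*P²*P/2 = -2*P³)
b(h, c) = -1 + 2*h³ (b(h, c) = -1 - (-2)*h³ = -1 + 2*h³)
B = 4/(-2 + 3*√26) (B = 4/(-2 + √(-15 + (-1 + 2*5³))) = 4/(-2 + √(-15 + (-1 + 2*125))) = 4/(-2 + √(-15 + (-1 + 250))) = 4/(-2 + √(-15 + 249)) = 4/(-2 + √234) = 4/(-2 + 3*√26) ≈ 0.30082)
(B*(-33))*41 = ((4/115 + 6*√26/115)*(-33))*41 = (-132/115 - 198*√26/115)*41 = -5412/115 - 8118*√26/115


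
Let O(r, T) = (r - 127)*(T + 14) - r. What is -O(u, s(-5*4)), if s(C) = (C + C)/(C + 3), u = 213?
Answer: -20287/17 ≈ -1193.4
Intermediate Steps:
s(C) = 2*C/(3 + C) (s(C) = (2*C)/(3 + C) = 2*C/(3 + C))
O(r, T) = -r + (-127 + r)*(14 + T) (O(r, T) = (-127 + r)*(14 + T) - r = -r + (-127 + r)*(14 + T))
-O(u, s(-5*4)) = -(-1778 - 254*(-5*4)/(3 - 5*4) + 13*213 + (2*(-5*4)/(3 - 5*4))*213) = -(-1778 - 254*(-20)/(3 - 20) + 2769 + (2*(-20)/(3 - 20))*213) = -(-1778 - 254*(-20)/(-17) + 2769 + (2*(-20)/(-17))*213) = -(-1778 - 254*(-20)*(-1)/17 + 2769 + (2*(-20)*(-1/17))*213) = -(-1778 - 127*40/17 + 2769 + (40/17)*213) = -(-1778 - 5080/17 + 2769 + 8520/17) = -1*20287/17 = -20287/17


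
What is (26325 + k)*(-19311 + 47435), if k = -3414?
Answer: 644348964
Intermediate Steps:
(26325 + k)*(-19311 + 47435) = (26325 - 3414)*(-19311 + 47435) = 22911*28124 = 644348964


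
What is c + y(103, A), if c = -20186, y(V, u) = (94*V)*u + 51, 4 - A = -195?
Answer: 1906583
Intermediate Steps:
A = 199 (A = 4 - 1*(-195) = 4 + 195 = 199)
y(V, u) = 51 + 94*V*u (y(V, u) = 94*V*u + 51 = 51 + 94*V*u)
c + y(103, A) = -20186 + (51 + 94*103*199) = -20186 + (51 + 1926718) = -20186 + 1926769 = 1906583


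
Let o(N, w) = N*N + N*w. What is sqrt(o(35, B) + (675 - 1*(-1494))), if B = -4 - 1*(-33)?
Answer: sqrt(4409) ≈ 66.400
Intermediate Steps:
B = 29 (B = -4 + 33 = 29)
o(N, w) = N**2 + N*w
sqrt(o(35, B) + (675 - 1*(-1494))) = sqrt(35*(35 + 29) + (675 - 1*(-1494))) = sqrt(35*64 + (675 + 1494)) = sqrt(2240 + 2169) = sqrt(4409)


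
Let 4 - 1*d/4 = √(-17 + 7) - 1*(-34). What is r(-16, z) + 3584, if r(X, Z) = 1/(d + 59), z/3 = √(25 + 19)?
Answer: 13909443/3881 + 4*I*√10/3881 ≈ 3584.0 + 0.0032592*I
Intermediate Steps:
d = -120 - 4*I*√10 (d = 16 - 4*(√(-17 + 7) - 1*(-34)) = 16 - 4*(√(-10) + 34) = 16 - 4*(I*√10 + 34) = 16 - 4*(34 + I*√10) = 16 + (-136 - 4*I*√10) = -120 - 4*I*√10 ≈ -120.0 - 12.649*I)
z = 6*√11 (z = 3*√(25 + 19) = 3*√44 = 3*(2*√11) = 6*√11 ≈ 19.900)
r(X, Z) = 1/(-61 - 4*I*√10) (r(X, Z) = 1/((-120 - 4*I*√10) + 59) = 1/(-61 - 4*I*√10))
r(-16, z) + 3584 = I/(-61*I + 4*√10) + 3584 = 3584 + I/(-61*I + 4*√10)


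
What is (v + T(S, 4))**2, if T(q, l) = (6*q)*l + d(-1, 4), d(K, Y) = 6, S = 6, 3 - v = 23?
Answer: 16900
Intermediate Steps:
v = -20 (v = 3 - 1*23 = 3 - 23 = -20)
T(q, l) = 6 + 6*l*q (T(q, l) = (6*q)*l + 6 = 6*l*q + 6 = 6 + 6*l*q)
(v + T(S, 4))**2 = (-20 + (6 + 6*4*6))**2 = (-20 + (6 + 144))**2 = (-20 + 150)**2 = 130**2 = 16900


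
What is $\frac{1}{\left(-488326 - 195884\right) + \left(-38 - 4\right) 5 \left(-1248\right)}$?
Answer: $- \frac{1}{422130} \approx -2.3689 \cdot 10^{-6}$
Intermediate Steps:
$\frac{1}{\left(-488326 - 195884\right) + \left(-38 - 4\right) 5 \left(-1248\right)} = \frac{1}{-684210 + \left(-38 - 4\right) 5 \left(-1248\right)} = \frac{1}{-684210 + \left(-42\right) 5 \left(-1248\right)} = \frac{1}{-684210 - -262080} = \frac{1}{-684210 + 262080} = \frac{1}{-422130} = - \frac{1}{422130}$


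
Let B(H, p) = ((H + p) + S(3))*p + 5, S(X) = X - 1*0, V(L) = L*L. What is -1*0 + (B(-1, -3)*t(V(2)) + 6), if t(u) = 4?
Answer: 38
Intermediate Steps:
V(L) = L²
S(X) = X (S(X) = X + 0 = X)
B(H, p) = 5 + p*(3 + H + p) (B(H, p) = ((H + p) + 3)*p + 5 = (3 + H + p)*p + 5 = p*(3 + H + p) + 5 = 5 + p*(3 + H + p))
-1*0 + (B(-1, -3)*t(V(2)) + 6) = -1*0 + ((5 + (-3)² + 3*(-3) - 1*(-3))*4 + 6) = 0 + ((5 + 9 - 9 + 3)*4 + 6) = 0 + (8*4 + 6) = 0 + (32 + 6) = 0 + 38 = 38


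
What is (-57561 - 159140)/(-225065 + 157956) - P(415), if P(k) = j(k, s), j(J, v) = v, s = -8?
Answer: 753573/67109 ≈ 11.229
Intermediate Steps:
P(k) = -8
(-57561 - 159140)/(-225065 + 157956) - P(415) = (-57561 - 159140)/(-225065 + 157956) - 1*(-8) = -216701/(-67109) + 8 = -216701*(-1/67109) + 8 = 216701/67109 + 8 = 753573/67109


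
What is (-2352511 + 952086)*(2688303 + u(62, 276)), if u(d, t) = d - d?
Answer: -3764766728775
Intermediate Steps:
u(d, t) = 0
(-2352511 + 952086)*(2688303 + u(62, 276)) = (-2352511 + 952086)*(2688303 + 0) = -1400425*2688303 = -3764766728775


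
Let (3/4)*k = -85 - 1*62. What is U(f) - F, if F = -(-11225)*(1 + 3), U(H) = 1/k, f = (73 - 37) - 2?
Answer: -8800401/196 ≈ -44900.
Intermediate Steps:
f = 34 (f = 36 - 2 = 34)
k = -196 (k = 4*(-85 - 1*62)/3 = 4*(-85 - 62)/3 = (4/3)*(-147) = -196)
U(H) = -1/196 (U(H) = 1/(-196) = -1/196)
F = 44900 (F = -(-11225)*4 = -2245*(-20) = 44900)
U(f) - F = -1/196 - 1*44900 = -1/196 - 44900 = -8800401/196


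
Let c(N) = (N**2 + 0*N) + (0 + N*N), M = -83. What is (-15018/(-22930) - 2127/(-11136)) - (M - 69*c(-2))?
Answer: 27060382893/42558080 ≈ 635.85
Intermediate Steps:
c(N) = 2*N**2 (c(N) = (N**2 + 0) + (0 + N**2) = N**2 + N**2 = 2*N**2)
(-15018/(-22930) - 2127/(-11136)) - (M - 69*c(-2)) = (-15018/(-22930) - 2127/(-11136)) - (-83 - 138*(-2)**2) = (-15018*(-1/22930) - 2127*(-1/11136)) - (-83 - 138*4) = (7509/11465 + 709/3712) - (-83 - 69*8) = 36002093/42558080 - (-83 - 552) = 36002093/42558080 - 1*(-635) = 36002093/42558080 + 635 = 27060382893/42558080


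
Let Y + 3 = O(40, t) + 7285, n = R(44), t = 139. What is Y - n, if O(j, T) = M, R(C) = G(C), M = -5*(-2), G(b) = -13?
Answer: 7305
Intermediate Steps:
M = 10
R(C) = -13
n = -13
O(j, T) = 10
Y = 7292 (Y = -3 + (10 + 7285) = -3 + 7295 = 7292)
Y - n = 7292 - 1*(-13) = 7292 + 13 = 7305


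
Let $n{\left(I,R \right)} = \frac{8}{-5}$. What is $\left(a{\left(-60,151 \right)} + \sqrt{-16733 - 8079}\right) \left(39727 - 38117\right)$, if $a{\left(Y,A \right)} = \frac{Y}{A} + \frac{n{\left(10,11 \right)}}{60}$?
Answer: $- \frac{1546244}{2265} + 3220 i \sqrt{6203} \approx -682.67 + 2.536 \cdot 10^{5} i$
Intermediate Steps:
$n{\left(I,R \right)} = - \frac{8}{5}$ ($n{\left(I,R \right)} = 8 \left(- \frac{1}{5}\right) = - \frac{8}{5}$)
$a{\left(Y,A \right)} = - \frac{2}{75} + \frac{Y}{A}$ ($a{\left(Y,A \right)} = \frac{Y}{A} - \frac{8}{5 \cdot 60} = \frac{Y}{A} - \frac{2}{75} = - \frac{2}{75} + \frac{Y}{A}$)
$\left(a{\left(-60,151 \right)} + \sqrt{-16733 - 8079}\right) \left(39727 - 38117\right) = \left(\left(- \frac{2}{75} - \frac{60}{151}\right) + \sqrt{-16733 - 8079}\right) \left(39727 - 38117\right) = \left(\left(- \frac{2}{75} - \frac{60}{151}\right) + \sqrt{-24812}\right) 1610 = \left(\left(- \frac{2}{75} - \frac{60}{151}\right) + 2 i \sqrt{6203}\right) 1610 = \left(- \frac{4802}{11325} + 2 i \sqrt{6203}\right) 1610 = - \frac{1546244}{2265} + 3220 i \sqrt{6203}$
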